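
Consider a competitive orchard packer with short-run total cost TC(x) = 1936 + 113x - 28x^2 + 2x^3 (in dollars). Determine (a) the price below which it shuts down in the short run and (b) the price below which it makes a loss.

AVC = 113 - 28x + 2x^2; minimized at x = 7, giving min AVC = $15. That is the shutdown price.
ATC = 1936/x + 113 - 28x + 2x^2. Setting dATC/dx = −1936/x^2 − 28 + 4x = 0 gives x = 11 (since 4·11^3 − 28·11^2 = 1936).
min ATC = 1936/11 + 113 − 28·11 + 2·11^2 = $223. That is the break-even price.
Between these two prices the firm operates at a loss; above $223 it earns a profit.

Shutdown price = $15; break-even price = $223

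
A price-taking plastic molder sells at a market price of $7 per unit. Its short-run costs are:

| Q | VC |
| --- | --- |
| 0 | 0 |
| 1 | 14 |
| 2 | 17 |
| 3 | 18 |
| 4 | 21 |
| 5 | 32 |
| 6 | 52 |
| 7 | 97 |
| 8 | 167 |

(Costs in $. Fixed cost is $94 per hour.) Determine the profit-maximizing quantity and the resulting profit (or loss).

Q = 4; profit = -$87

Profit at each row (π = 7Q − TC): Q=0: -94; Q=1: -101; Q=2: -97; Q=3: -91; Q=4: -87; Q=5: -91; Q=6: -104; Q=7: -142; Q=8: -205.
Profit is maximized at Q = 4. AVC there is 21/4 = $5.25 ≤ P, so producing beats shutting down (which would give -$94).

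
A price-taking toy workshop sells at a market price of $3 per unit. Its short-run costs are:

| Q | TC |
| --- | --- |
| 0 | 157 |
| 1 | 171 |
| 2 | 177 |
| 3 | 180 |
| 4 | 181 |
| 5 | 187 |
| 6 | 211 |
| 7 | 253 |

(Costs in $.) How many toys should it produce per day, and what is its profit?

Q = 0 (shut down); profit = -$157

Tabulate TR − TC: Q=0: -157; Q=1: -168; Q=2: -171; Q=3: -171; Q=4: -169; Q=5: -172; Q=6: -193; Q=7: -232.
Profit is highest at Q = 0. Equivalently, the lowest AVC in the table is 24/4 ≈ $6 at Q = 4, and P = $3 falls below it — price never covers variable cost, so the firm shuts down and loses only its fixed cost.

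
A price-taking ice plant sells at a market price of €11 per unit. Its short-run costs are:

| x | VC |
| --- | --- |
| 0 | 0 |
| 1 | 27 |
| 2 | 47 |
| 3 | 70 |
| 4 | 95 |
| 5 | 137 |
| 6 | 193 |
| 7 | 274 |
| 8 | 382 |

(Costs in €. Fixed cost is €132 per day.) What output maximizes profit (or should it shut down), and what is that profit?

Tabulate TR − TC: x=0: -132; x=1: -148; x=2: -157; x=3: -169; x=4: -183; x=5: -214; x=6: -259; x=7: -329; x=8: -426.
Profit is highest at x = 0. Equivalently, the lowest AVC in the table is 70/3 ≈ €23.33 at x = 3, and P = €11 falls below it — price never covers variable cost, so the firm shuts down and loses only its fixed cost.

x = 0 (shut down); profit = -€132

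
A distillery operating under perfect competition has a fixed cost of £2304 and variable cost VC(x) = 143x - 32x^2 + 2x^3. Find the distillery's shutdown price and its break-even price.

Shutdown price = min AVC. AVC = 143 - 32x + 2x^2, with vertex at x = 8 and minimum £15.
ATC = 2304/x + 143 - 32x + 2x^2. Setting dATC/dx = −2304/x^2 − 32 + 4x = 0 gives x = 12 (since 4·12^3 − 32·12^2 = 2304).
min ATC = 2304/12 + 143 − 32·12 + 2·12^2 = £239. That is the break-even price.
Between these two prices the firm operates at a loss; above £239 it earns a profit.

Shutdown price = £15; break-even price = £239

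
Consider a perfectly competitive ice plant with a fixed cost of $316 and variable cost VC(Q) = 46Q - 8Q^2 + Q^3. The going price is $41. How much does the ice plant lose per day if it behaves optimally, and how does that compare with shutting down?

Profit = -$266 at Q = 5

AVC = 46 - 8Q + Q^2; min AVC = $30 at Q = 4. Since P = $41 ≥ min AVC, the firm produces.
MC = 46 - 16Q + 3Q^2. Setting P = MC and taking the root on the rising branch gives Q* = 5.
TR = 41·5 = 205. TC = 316 + 155 = 471. Profit = 205 − 471 = -$266.
That loss of $266 beats the $316 the firm would lose by shutting down; producing recovers $50 of fixed cost.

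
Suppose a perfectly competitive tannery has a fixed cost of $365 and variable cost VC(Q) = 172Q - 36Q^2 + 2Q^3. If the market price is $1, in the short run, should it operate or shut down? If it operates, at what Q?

Shut down

From TC, MC = TC'(Q) = 172 - 72Q + 6Q^2 and AVC = VC/Q = 172 - 36Q + 2Q^2.
AVC hits its minimum where MC = AVC, at Q = 9, giving min AVC = 172 - 36·9 + 2·9^2 = $10.
With P < min AVC ($1 < $10), every unit sold adds to the loss.
Shutting down limits the loss to fixed cost, $365.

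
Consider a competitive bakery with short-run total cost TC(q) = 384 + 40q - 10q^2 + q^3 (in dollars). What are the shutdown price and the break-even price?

Shutdown price = $15; break-even price = $72

AVC = 40 - 10q + q^2; minimized at q = 5, giving min AVC = $15. That is the shutdown price.
ATC = 384/q + 40 - 10q + q^2. Setting dATC/dq = −384/q^2 − 10 + 2q = 0 gives q = 8 (since 2·8^3 − 10·8^2 = 384).
min ATC = 384/8 + 40 − 10·8 + 8^2 = $72. That is the break-even price.
For $15 ≤ P < $72 the firm produces at a loss; below $15 it shuts down.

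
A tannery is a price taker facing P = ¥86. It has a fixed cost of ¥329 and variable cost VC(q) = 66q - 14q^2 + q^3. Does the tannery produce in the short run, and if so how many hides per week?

Produce at q = 10

Variable cost is VC = 66q - 14q^2 + q^3, so AVC = VC/q = 66 - 14q + q^2 and MC = dTC/dq = 66 - 28q + 3q^2.
The AVC parabola has its vertex at q = 14/2 = 7, where AVC = 66 - 14·7 + 7^2 = ¥17.
Because ¥86 ≥ ¥17, revenue can cover variable cost; the firm operates.
Solving P = MC: -20 - 28q + 3q^2 = 0 ⇒ q = -2/3 or 10. On the upward-sloping branch, q* = 10.
Check: AVC at q = 10 is ¥26 ≤ P, so revenue covers variable cost.
Profit = P·q − TC = 86·10 − 589 = ¥271.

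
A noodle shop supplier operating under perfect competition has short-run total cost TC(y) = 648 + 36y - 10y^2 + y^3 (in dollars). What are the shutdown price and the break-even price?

AVC = 36 - 10y + y^2; minimized at y = 5, giving min AVC = $11. That is the shutdown price.
ATC = 648/y + 36 - 10y + y^2. Setting dATC/dy = −648/y^2 − 10 + 2y = 0 gives y = 9 (since 2·9^3 − 10·9^2 = 648).
min ATC = 648/9 + 36 − 10·9 + 9^2 = $99. That is the break-even price.
For $11 ≤ P < $99 the firm produces at a loss; below $11 it shuts down.

Shutdown price = $11; break-even price = $99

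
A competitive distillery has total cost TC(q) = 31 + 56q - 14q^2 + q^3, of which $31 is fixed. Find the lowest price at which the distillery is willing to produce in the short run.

$7 per unit

Short-run supply begins at min AVC. From VC = 56q - 14q^2 + q^3, AVC = 56 - 14q + q^2.
At the minimum of AVC, MC = AVC. MC = 56 - 28q + 3q^2; setting MC = AVC gives 2q^2 - 14q = 0, so q = 7. min AVC = 7.
For P < $7 the firm produces nothing.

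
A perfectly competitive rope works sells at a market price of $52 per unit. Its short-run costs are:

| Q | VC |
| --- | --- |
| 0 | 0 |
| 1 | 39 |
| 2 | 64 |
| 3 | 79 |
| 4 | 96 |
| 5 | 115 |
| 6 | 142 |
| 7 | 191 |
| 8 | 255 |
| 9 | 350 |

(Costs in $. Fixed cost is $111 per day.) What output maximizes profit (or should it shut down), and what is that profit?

Profit at each row (π = 52Q − TC): Q=0: -111; Q=1: -98; Q=2: -71; Q=3: -34; Q=4: 1; Q=5: 34; Q=6: 59; Q=7: 62; Q=8: 50; Q=9: 7.
Profit is maximized at Q = 7. AVC there is 191/7 = $27.29 ≤ P, so producing beats shutting down (which would give -$111).

Q = 7; profit = $62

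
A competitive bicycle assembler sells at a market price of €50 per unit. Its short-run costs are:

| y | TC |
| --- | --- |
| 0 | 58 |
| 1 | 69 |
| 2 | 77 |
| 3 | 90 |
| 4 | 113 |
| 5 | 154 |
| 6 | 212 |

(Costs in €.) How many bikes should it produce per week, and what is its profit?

y = 5; profit = €96

Compute π = P·y − TC at each output: y=0: -58; y=1: -19; y=2: 23; y=3: 60; y=4: 87; y=5: 96; y=6: 88.
Profit is maximized at y = 5. AVC there is 96/5 = €19.20 ≤ P, so producing beats shutting down (which would give -€58).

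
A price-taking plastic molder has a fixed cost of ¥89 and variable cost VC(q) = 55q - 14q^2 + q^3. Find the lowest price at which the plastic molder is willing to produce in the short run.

¥6 per unit

The shutdown price is the minimum of AVC. VC = 55q - 14q^2 + q^3, so AVC = 55 - 14q + q^2.
dAVC/dq = -14 + 2q = 0 gives q = 7. min AVC = 55 - 14·7 + 7^2 = 6.
For P < ¥6 the firm produces nothing.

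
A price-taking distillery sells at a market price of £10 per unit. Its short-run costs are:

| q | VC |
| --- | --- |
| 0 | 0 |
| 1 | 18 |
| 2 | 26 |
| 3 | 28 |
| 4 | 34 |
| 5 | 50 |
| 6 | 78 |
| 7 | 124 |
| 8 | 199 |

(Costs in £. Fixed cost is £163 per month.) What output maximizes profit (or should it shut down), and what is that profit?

q = 4; profit = -£157

Compute π = P·q − TC at each output: q=0: -163; q=1: -171; q=2: -169; q=3: -161; q=4: -157; q=5: -163; q=6: -181; q=7: -217; q=8: -282.
Profit is maximized at q = 4. AVC there is 34/4 = £8.50 ≤ P, so producing beats shutting down (which would give -£163).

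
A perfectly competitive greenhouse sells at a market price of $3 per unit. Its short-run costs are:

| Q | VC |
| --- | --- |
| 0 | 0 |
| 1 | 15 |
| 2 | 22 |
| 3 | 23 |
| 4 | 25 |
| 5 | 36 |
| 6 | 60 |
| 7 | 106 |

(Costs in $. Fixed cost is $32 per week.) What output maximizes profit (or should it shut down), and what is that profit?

Tabulate TR − TC: Q=0: -32; Q=1: -44; Q=2: -48; Q=3: -46; Q=4: -45; Q=5: -53; Q=6: -74; Q=7: -117.
Profit is highest at Q = 0. Equivalently, the lowest AVC in the table is 25/4 ≈ $6.25 at Q = 4, and P = $3 falls below it — price never covers variable cost, so the firm shuts down and loses only its fixed cost.

Q = 0 (shut down); profit = -$32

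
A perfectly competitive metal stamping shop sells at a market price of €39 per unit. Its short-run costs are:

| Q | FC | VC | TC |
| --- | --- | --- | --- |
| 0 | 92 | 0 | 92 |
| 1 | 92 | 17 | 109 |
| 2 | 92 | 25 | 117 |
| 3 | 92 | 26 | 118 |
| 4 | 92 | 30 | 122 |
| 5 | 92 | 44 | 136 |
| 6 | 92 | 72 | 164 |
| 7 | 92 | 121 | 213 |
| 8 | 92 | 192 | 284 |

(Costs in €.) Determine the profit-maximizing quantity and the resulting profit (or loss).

Q = 6; profit = €70

Compute π = P·Q − TC at each output: Q=0: -92; Q=1: -70; Q=2: -39; Q=3: -1; Q=4: 34; Q=5: 59; Q=6: 70; Q=7: 60; Q=8: 28.
Profit is maximized at Q = 6. AVC there is 72/6 = €12 ≤ P, so producing beats shutting down (which would give -€92).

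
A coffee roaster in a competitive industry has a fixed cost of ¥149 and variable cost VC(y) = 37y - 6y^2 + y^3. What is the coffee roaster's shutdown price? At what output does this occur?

Short-run supply begins at min AVC. From VC = 37y - 6y^2 + y^3, AVC = 37 - 6y + y^2.
At the minimum of AVC, MC = AVC. MC = 37 - 12y + 3y^2; setting MC = AVC gives 2y^2 - 6y = 0, so y = 3. min AVC = 28.
So the shutdown price is ¥28.

¥28 per unit, at y = 3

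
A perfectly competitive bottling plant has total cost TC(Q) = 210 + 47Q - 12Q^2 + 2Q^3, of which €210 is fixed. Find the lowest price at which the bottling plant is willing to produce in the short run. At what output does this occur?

€29 per unit, at Q = 3

Short-run supply begins at min AVC. From VC = 47Q - 12Q^2 + 2Q^3, AVC = 47 - 12Q + 2Q^2.
dAVC/dQ = -12 + 4Q = 0 gives Q = 3. min AVC = 47 - 12·3 + 2·3^2 = 29.
The firm shuts down for any P below €29.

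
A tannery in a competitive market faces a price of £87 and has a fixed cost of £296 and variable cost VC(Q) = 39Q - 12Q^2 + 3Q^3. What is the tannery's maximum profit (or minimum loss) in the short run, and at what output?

AVC = 39 - 12Q + 3Q^2 has its minimum £27 at Q = 2; price £87 clears that bar, so the firm operates.
MC = 39 - 24Q + 9Q^2. Setting P = MC and taking the root on the rising branch gives Q* = 4.
TR = 87·4 = 348. TC = 296 + 156 = 452. Profit = 348 − 452 = -£104.
Shutting down would mean losing the fixed cost of £296, so operating at a loss of £104 is better by £192.

Profit = -£104 at Q = 4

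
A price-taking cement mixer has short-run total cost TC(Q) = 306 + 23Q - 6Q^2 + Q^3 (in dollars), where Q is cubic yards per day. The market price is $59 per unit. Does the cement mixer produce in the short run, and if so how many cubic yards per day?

From TC, MC = TC'(Q) = 23 - 12Q + 3Q^2 and AVC = VC/Q = 23 - 6Q + Q^2.
The AVC parabola has its vertex at Q = 6/2 = 3, where AVC = 23 - 6·3 + 3^2 = $14.
Since P = $59 ≥ min AVC = $14, price covers variable cost and the firm should produce.
Set P = MC: 59 = 23 - 12Q + 3Q^2 → -36 - 12Q + 3Q^2 = 0. The roots are Q = -2 and Q = 6; the profit-maximizing output is on the rising part of MC, so Q* = 6.
Check: AVC at Q = 6 is $23 ≤ P, so revenue covers variable cost.
Profit = P·Q − TC = 59·6 − 444 = -$90, a loss, but smaller than the $306 fixed cost the firm would lose by shutting down.

Produce at Q = 6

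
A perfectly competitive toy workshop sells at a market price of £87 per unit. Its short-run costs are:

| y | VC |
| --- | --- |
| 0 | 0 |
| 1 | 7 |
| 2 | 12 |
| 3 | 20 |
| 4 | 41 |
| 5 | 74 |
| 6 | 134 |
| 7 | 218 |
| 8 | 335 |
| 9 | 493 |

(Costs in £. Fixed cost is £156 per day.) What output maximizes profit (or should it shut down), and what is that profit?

y = 7; profit = £235

Profit at each row (π = 87y − TC): y=0: -156; y=1: -76; y=2: 6; y=3: 85; y=4: 151; y=5: 205; y=6: 232; y=7: 235; y=8: 205; y=9: 134.
Profit is maximized at y = 7. AVC there is 218/7 = £31.14 ≤ P, so producing beats shutting down (which would give -£156).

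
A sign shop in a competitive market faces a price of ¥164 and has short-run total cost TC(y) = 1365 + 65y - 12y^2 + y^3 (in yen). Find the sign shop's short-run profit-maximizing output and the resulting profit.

AVC = 65 - 12y + y^2 has its minimum ¥29 at y = 6; price ¥164 clears that bar, so the firm operates.
With MC = 65 - 24y + 3y^2, P = MC on the upward-sloping part at y* = 11.
TR = 164·11 = 1804. TC = 1365 + 594 = 1959. Profit = 1804 − 1959 = -¥155.
Shutting down would mean losing the fixed cost of ¥1365, so operating at a loss of ¥155 is better by ¥1210.

Profit = -¥155 at y = 11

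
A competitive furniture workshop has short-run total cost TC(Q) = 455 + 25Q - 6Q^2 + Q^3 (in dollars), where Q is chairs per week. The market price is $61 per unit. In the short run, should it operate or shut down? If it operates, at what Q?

Produce at Q = 6

Variable cost is VC = 25Q - 6Q^2 + Q^3, so AVC = VC/Q = 25 - 6Q + Q^2 and MC = dTC/dQ = 25 - 12Q + 3Q^2.
The AVC parabola has its vertex at Q = 6/2 = 3, where AVC = 25 - 6·3 + 3^2 = $16.
Because $61 ≥ $16, revenue can cover variable cost; the firm operates.
Solving P = MC: -36 - 12Q + 3Q^2 = 0 ⇒ Q = -2 or 6. On the upward-sloping branch, Q* = 6.
Check: AVC at Q = 6 is $25 ≤ P, so revenue covers variable cost.
Profit = P·Q − TC = 61·6 − 605 = -$239, a loss, but smaller than the $455 fixed cost the firm would lose by shutting down.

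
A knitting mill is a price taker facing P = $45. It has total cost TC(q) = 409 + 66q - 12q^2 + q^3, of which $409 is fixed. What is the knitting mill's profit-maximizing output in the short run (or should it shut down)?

From TC, MC = TC'(q) = 66 - 24q + 3q^2 and AVC = VC/q = 66 - 12q + q^2.
AVC is minimized where dAVC/dq = -12 + 2q = 0, at q = 6; min AVC = 66 - 12·6 + 6^2 = $30.
Since P = $45 ≥ min AVC = $30, price covers variable cost and the firm should produce.
Set P = MC: 45 = 66 - 24q + 3q^2 → 21 - 24q + 3q^2 = 0. The roots are q = 1 and q = 7; the profit-maximizing output is on the rising part of MC, so q* = 7.
Check: AVC at q = 7 is $31 ≤ P, so revenue covers variable cost.
Profit = P·q − TC = 45·7 − 626 = -$311, a loss, but smaller than the $409 fixed cost the firm would lose by shutting down.

Produce at q = 7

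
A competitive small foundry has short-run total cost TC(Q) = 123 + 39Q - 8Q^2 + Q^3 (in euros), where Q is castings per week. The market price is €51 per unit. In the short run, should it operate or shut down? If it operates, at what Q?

Produce at Q = 6

Strip out fixed cost: VC = 39Q - 8Q^2 + Q^3. Then AVC = 39 - 8Q + Q^2 and MC = 39 - 16Q + 3Q^2.
The AVC parabola has its vertex at Q = 8/2 = 4, where AVC = 39 - 8·4 + 4^2 = €23.
Since P = €51 ≥ min AVC = €23, price covers variable cost and the firm should produce.
Set P = MC: 51 = 39 - 16Q + 3Q^2 → -12 - 16Q + 3Q^2 = 0. The roots are Q = -2/3 and Q = 6; the profit-maximizing output is on the rising part of MC, so Q* = 6.
Check: AVC at Q = 6 is €27 ≤ P, so revenue covers variable cost.
Profit = P·Q − TC = 51·6 − 285 = €21.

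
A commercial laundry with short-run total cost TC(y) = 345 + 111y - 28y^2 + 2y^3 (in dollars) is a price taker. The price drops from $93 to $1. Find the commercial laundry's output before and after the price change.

Output falls from 9 to 0 (the firm shuts down)

MC = 111 - 56y + 6y^2; the shutdown threshold is min AVC = $13 (at y = 7).
At P = $93 ≥ min AVC, set P = MC on the rising branch: y = 9.
At P = $1 < min AVC = $13, price no longer covers variable cost at any output, so the firm shuts down: y = 0.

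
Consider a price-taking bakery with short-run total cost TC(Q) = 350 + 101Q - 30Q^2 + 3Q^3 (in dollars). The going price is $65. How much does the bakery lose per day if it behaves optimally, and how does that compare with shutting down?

AVC = 101 - 30Q + 3Q^2 has its minimum $26 at Q = 5; price $65 clears that bar, so the firm operates.
MC = 101 - 60Q + 9Q^2. Setting P = MC and taking the root on the rising branch gives Q* = 6.
TR = 65·6 = 390. TC = 350 + 174 = 524. Profit = 390 − 524 = -$134.
Shutting down would mean losing the fixed cost of $350, so operating at a loss of $134 is better by $216.

Profit = -$134 at Q = 6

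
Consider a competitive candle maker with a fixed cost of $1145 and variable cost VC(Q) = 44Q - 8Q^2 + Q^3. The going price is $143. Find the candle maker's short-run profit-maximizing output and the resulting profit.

AVC = 44 - 8Q + Q^2; min AVC = $28 at Q = 4. Since P = $143 ≥ min AVC, the firm produces.
MC = 44 - 16Q + 3Q^2. Setting P = MC and taking the root on the rising branch gives Q* = 9.
TR = 143·9 = 1287. TC = 1145 + 477 = 1622. Profit = 1287 − 1622 = -$335.
By producing, the firm covers all variable cost plus $810 of fixed cost; shutting down would lose the full $1145.

Profit = -$335 at Q = 9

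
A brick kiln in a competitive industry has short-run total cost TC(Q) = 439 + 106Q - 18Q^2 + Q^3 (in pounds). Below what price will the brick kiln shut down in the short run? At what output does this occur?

The shutdown price is the minimum of AVC. VC = 106Q - 18Q^2 + Q^3, so AVC = 106 - 18Q + Q^2.
At the minimum of AVC, MC = AVC. MC = 106 - 36Q + 3Q^2; setting MC = AVC gives 2Q^2 - 18Q = 0, so Q = 9. min AVC = 25.
For P < £25 the firm produces nothing.

£25 per unit, at Q = 9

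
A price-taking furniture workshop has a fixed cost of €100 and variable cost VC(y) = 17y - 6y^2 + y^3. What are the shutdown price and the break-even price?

AVC = 17 - 6y + y^2; minimized at y = 3, giving min AVC = €8. That is the shutdown price.
ATC = 100/y + 17 - 6y + y^2. Setting dATC/dy = −100/y^2 − 6 + 2y = 0 gives y = 5 (since 2·5^3 − 6·5^2 = 100).
min ATC = 100/5 + 17 − 6·5 + 5^2 = €32. That is the break-even price.
Between these two prices the firm operates at a loss; above €32 it earns a profit.

Shutdown price = €8; break-even price = €32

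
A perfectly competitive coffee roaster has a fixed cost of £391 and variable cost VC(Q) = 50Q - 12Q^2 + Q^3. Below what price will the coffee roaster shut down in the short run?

£14 per unit

The shutdown price is the minimum of AVC. VC = 50Q - 12Q^2 + Q^3, so AVC = 50 - 12Q + Q^2.
dAVC/dQ = -12 + 2Q = 0 gives Q = 6. min AVC = 50 - 12·6 + 6^2 = 14.
The firm shuts down for any P below £14.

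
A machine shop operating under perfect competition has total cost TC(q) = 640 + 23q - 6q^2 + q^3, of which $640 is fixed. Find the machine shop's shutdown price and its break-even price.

Shutdown price = $14; break-even price = $119

Shutdown price = min AVC. AVC = 23 - 6q + q^2, with vertex at q = 3 and minimum $14.
ATC = 640/q + 23 - 6q + q^2. Setting dATC/dq = −640/q^2 − 6 + 2q = 0 gives q = 8 (since 2·8^3 − 6·8^2 = 640).
min ATC = 640/8 + 23 − 6·8 + 8^2 = $119. That is the break-even price.
For $14 ≤ P < $119 the firm produces at a loss; below $14 it shuts down.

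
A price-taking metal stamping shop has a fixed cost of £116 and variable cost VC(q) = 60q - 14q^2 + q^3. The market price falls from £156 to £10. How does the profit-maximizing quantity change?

AVC = 60 - 14q + q^2, minimized at q = 7 where min AVC = £11. MC = 60 - 28q + 3q^2.
At P = £156 ≥ min AVC, set P = MC on the rising branch: q = 12.
At P = £10 < min AVC = £11, price no longer covers variable cost at any output, so the firm shuts down: q = 0.

Output falls from 12 to 0 (the firm shuts down)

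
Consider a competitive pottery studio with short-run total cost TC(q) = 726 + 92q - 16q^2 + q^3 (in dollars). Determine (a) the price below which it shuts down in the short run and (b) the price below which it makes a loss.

Shutdown price = $28; break-even price = $103

Shutdown price = min AVC. AVC = 92 - 16q + q^2, with vertex at q = 8 and minimum $28.
ATC = 726/q + 92 - 16q + q^2. Setting dATC/dq = −726/q^2 − 16 + 2q = 0 gives q = 11 (since 2·11^3 − 16·11^2 = 726).
min ATC = 726/11 + 92 − 16·11 + 11^2 = $103. That is the break-even price.
For $28 ≤ P < $103 the firm produces at a loss; below $28 it shuts down.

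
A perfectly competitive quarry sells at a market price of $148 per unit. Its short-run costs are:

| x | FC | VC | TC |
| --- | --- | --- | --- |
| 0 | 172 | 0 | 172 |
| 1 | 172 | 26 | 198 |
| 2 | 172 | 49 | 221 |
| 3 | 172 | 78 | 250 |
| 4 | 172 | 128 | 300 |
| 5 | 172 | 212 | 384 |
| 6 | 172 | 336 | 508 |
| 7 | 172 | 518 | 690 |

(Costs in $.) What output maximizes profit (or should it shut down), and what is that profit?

x = 6; profit = $380

Tabulate TR − TC: x=0: -172; x=1: -50; x=2: 75; x=3: 194; x=4: 292; x=5: 356; x=6: 380; x=7: 346.
Profit is maximized at x = 6. AVC there is 336/6 = $56 ≤ P, so producing beats shutting down (which would give -$172).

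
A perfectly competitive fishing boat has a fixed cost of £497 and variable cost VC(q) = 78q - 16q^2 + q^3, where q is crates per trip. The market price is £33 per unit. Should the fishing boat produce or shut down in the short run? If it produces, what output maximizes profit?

Produce at q = 9

Strip out fixed cost: VC = 78q - 16q^2 + q^3. Then AVC = 78 - 16q + q^2 and MC = 78 - 32q + 3q^2.
AVC hits its minimum where MC = AVC, at q = 8, giving min AVC = 78 - 16·8 + 8^2 = £14.
Because £33 ≥ £14, revenue can cover variable cost; the firm operates.
P = MC gives 45 - 32q + 3q^2 = 0, with roots 5/3 and 9. Take the larger (rising MC): q* = 9.
Check: AVC at q = 9 is £15 ≤ P, so revenue covers variable cost.
Profit = P·q − TC = 33·9 − 632 = -£335, a loss, but smaller than the £497 fixed cost the firm would lose by shutting down.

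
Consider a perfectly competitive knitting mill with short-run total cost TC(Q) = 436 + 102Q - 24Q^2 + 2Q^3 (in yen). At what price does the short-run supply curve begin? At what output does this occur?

The firm shuts down when price falls below the minimum of average variable cost. AVC = VC/Q = 102 - 24Q + 2Q^2.
dAVC/dQ = -24 + 4Q = 0 gives Q = 6. min AVC = 102 - 24·6 + 2·6^2 = 30.
For P < ¥30 the firm produces nothing.

¥30 per unit, at Q = 6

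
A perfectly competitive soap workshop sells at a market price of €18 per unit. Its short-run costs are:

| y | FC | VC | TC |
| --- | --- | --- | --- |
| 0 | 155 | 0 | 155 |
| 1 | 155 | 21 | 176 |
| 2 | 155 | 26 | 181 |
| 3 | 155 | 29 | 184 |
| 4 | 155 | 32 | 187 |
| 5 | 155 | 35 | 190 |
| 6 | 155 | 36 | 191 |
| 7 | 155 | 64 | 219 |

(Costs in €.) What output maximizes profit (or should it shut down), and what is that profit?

y = 6; profit = -€83

Compute π = P·y − TC at each output: y=0: -155; y=1: -158; y=2: -145; y=3: -130; y=4: -115; y=5: -100; y=6: -83; y=7: -93.
Profit is maximized at y = 6. AVC there is 36/6 = €6 ≤ P, so producing beats shutting down (which would give -€155).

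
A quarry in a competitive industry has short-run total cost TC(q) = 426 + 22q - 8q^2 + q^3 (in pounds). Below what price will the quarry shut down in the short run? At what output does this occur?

The firm shuts down when price falls below the minimum of average variable cost. AVC = VC/q = 22 - 8q + q^2.
At the minimum of AVC, MC = AVC. MC = 22 - 16q + 3q^2; setting MC = AVC gives 2q^2 - 8q = 0, so q = 4. min AVC = 6.
For P < £6 the firm produces nothing.

£6 per unit, at q = 4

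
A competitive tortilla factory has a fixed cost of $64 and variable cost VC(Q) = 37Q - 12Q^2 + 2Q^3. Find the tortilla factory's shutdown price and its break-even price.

Shutdown price = $19; break-even price = $37

AVC = 37 - 12Q + 2Q^2; minimized at Q = 3, giving min AVC = $19. That is the shutdown price.
ATC = 64/Q + 37 - 12Q + 2Q^2. Setting dATC/dQ = −64/Q^2 − 12 + 4Q = 0 gives Q = 4 (since 4·4^3 − 12·4^2 = 64).
min ATC = 64/4 + 37 − 12·4 + 2·4^2 = $37. That is the break-even price.
Between these two prices the firm operates at a loss; above $37 it earns a profit.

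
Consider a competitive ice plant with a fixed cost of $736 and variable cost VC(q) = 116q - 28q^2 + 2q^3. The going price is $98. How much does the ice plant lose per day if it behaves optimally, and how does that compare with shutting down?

AVC = 116 - 28q + 2q^2; min AVC = $18 at q = 7. Since P = $98 ≥ min AVC, the firm produces.
With MC = 116 - 56q + 6q^2, P = MC on the upward-sloping part at q* = 9.
TR = 98·9 = 882. TC = 736 + 234 = 970. Profit = 882 − 970 = -$88.
By producing, the firm covers all variable cost plus $648 of fixed cost; shutting down would lose the full $736.

Profit = -$88 at q = 9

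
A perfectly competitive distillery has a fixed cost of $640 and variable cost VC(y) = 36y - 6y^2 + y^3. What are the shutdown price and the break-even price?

Shutdown price = $27; break-even price = $132

AVC = 36 - 6y + y^2; minimized at y = 3, giving min AVC = $27. That is the shutdown price.
ATC = 640/y + 36 - 6y + y^2. Setting dATC/dy = −640/y^2 − 6 + 2y = 0 gives y = 8 (since 2·8^3 − 6·8^2 = 640).
min ATC = 640/8 + 36 − 6·8 + 8^2 = $132. That is the break-even price.
For $27 ≤ P < $132 the firm produces at a loss; below $27 it shuts down.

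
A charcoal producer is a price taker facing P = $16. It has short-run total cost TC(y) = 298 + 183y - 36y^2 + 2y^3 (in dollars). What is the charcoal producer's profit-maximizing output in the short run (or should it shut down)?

Shut down

Variable cost is VC = 183y - 36y^2 + 2y^3, so AVC = VC/y = 183 - 36y + 2y^2 and MC = dTC/dy = 183 - 72y + 6y^2.
AVC is minimized where dAVC/dy = -36 + 4y = 0, at y = 9; min AVC = 183 - 36·9 + 2·9^2 = $21.
P = $16 lies below min AVC = $21; no output level covers variable cost.
Shutting down limits the loss to fixed cost, $298.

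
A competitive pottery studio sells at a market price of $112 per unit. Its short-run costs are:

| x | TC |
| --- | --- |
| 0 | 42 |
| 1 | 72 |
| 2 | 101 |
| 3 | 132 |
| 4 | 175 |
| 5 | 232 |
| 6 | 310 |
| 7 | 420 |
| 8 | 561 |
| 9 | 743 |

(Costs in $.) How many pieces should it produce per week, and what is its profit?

Tabulate TR − TC: x=0: -42; x=1: 40; x=2: 123; x=3: 204; x=4: 273; x=5: 328; x=6: 362; x=7: 364; x=8: 335; x=9: 265.
Profit is maximized at x = 7. AVC there is 378/7 = $54 ≤ P, so producing beats shutting down (which would give -$42).

x = 7; profit = $364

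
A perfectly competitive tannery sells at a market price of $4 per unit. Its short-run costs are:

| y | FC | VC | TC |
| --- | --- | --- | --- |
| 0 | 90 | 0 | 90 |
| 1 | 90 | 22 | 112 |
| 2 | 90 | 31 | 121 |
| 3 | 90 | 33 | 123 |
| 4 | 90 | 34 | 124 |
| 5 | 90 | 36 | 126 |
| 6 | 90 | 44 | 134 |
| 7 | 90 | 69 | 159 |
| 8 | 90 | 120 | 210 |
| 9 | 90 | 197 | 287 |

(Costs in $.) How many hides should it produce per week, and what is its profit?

Compute π = P·y − TC at each output: y=0: -90; y=1: -108; y=2: -113; y=3: -111; y=4: -108; y=5: -106; y=6: -110; y=7: -131; y=8: -178; y=9: -251.
Profit is highest at y = 0. Equivalently, the lowest AVC in the table is 36/5 ≈ $7.20 at y = 5, and P = $4 falls below it — price never covers variable cost, so the firm shuts down and loses only its fixed cost.

y = 0 (shut down); profit = -$90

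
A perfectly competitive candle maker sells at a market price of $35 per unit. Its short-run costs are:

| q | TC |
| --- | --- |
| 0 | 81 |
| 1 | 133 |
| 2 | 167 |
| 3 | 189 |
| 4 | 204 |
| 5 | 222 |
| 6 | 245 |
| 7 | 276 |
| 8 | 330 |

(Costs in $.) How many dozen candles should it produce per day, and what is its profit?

Compute π = P·q − TC at each output: q=0: -81; q=1: -98; q=2: -97; q=3: -84; q=4: -64; q=5: -47; q=6: -35; q=7: -31; q=8: -50.
Profit is maximized at q = 7. AVC there is 195/7 = $27.86 ≤ P, so producing beats shutting down (which would give -$81).

q = 7; profit = -$31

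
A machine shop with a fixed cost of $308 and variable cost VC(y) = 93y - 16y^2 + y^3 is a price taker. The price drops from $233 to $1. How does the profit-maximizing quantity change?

MC = 93 - 32y + 3y^2; the shutdown threshold is min AVC = $29 (at y = 8).
With P = $233 above the shutdown price, P = MC gives y = 14.
At P = $1 < min AVC = $29, price no longer covers variable cost at any output, so the firm shuts down: y = 0.

Output falls from 14 to 0 (the firm shuts down)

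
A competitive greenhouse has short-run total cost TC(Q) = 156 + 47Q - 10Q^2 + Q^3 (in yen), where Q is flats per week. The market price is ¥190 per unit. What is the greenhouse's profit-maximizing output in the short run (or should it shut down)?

Produce at Q = 11

From TC, MC = TC'(Q) = 47 - 20Q + 3Q^2 and AVC = VC/Q = 47 - 10Q + Q^2.
The AVC parabola has its vertex at Q = 10/2 = 5, where AVC = 47 - 10·5 + 5^2 = ¥22.
P = ¥190 exceeds min AVC = ¥22, so the firm stays open.
Set P = MC: 190 = 47 - 20Q + 3Q^2 → -143 - 20Q + 3Q^2 = 0. The roots are Q = -13/3 and Q = 11; the profit-maximizing output is on the rising part of MC, so Q* = 11.
Check: AVC at Q = 11 is ¥58 ≤ P, so revenue covers variable cost.
Profit = P·Q − TC = 190·11 − 794 = ¥1296.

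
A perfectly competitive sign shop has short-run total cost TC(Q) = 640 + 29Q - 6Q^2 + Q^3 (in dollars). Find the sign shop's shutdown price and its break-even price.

Shutdown price = $20; break-even price = $125

Shutdown price = min AVC. AVC = 29 - 6Q + Q^2, with vertex at Q = 3 and minimum $20.
ATC = 640/Q + 29 - 6Q + Q^2. Setting dATC/dQ = −640/Q^2 − 6 + 2Q = 0 gives Q = 8 (since 2·8^3 − 6·8^2 = 640).
min ATC = 640/8 + 29 − 6·8 + 8^2 = $125. That is the break-even price.
For $20 ≤ P < $125 the firm produces at a loss; below $20 it shuts down.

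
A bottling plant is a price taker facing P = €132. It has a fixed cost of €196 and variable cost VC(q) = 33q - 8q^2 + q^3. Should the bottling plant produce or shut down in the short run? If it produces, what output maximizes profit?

Variable cost is VC = 33q - 8q^2 + q^3, so AVC = VC/q = 33 - 8q + q^2 and MC = dTC/dq = 33 - 16q + 3q^2.
AVC is minimized where dAVC/dq = -8 + 2q = 0, at q = 4; min AVC = 33 - 8·4 + 4^2 = €17.
Because €132 ≥ €17, revenue can cover variable cost; the firm operates.
P = MC gives -99 - 16q + 3q^2 = 0, with roots -11/3 and 9. Take the larger (rising MC): q* = 9.
Check: AVC at q = 9 is €42 ≤ P, so revenue covers variable cost.
Profit = P·q − TC = 132·9 − 574 = €614.

Produce at q = 9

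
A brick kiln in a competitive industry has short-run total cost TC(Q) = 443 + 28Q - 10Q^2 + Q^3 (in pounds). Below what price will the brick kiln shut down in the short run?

£3 per unit

Short-run supply begins at min AVC. From VC = 28Q - 10Q^2 + Q^3, AVC = 28 - 10Q + Q^2.
At the minimum of AVC, MC = AVC. MC = 28 - 20Q + 3Q^2; setting MC = AVC gives 2Q^2 - 10Q = 0, so Q = 5. min AVC = 3.
So the shutdown price is £3.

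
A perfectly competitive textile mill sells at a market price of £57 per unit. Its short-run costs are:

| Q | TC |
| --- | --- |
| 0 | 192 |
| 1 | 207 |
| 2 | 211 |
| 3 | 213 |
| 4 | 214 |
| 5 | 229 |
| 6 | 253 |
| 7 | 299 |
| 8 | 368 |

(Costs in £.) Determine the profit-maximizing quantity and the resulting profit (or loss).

Tabulate TR − TC: Q=0: -192; Q=1: -150; Q=2: -97; Q=3: -42; Q=4: 14; Q=5: 56; Q=6: 89; Q=7: 100; Q=8: 88.
Profit is maximized at Q = 7. AVC there is 107/7 = £15.29 ≤ P, so producing beats shutting down (which would give -£192).

Q = 7; profit = £100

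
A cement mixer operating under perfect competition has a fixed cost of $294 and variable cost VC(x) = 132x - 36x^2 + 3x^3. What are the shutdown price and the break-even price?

Shutdown price = min AVC. AVC = 132 - 36x + 3x^2, with vertex at x = 6 and minimum $24.
ATC = 294/x + 132 - 36x + 3x^2. Setting dATC/dx = −294/x^2 − 36 + 6x = 0 gives x = 7 (since 6·7^3 − 36·7^2 = 294).
min ATC = 294/7 + 132 − 36·7 + 3·7^2 = $69. That is the break-even price.
Between these two prices the firm operates at a loss; above $69 it earns a profit.

Shutdown price = $24; break-even price = $69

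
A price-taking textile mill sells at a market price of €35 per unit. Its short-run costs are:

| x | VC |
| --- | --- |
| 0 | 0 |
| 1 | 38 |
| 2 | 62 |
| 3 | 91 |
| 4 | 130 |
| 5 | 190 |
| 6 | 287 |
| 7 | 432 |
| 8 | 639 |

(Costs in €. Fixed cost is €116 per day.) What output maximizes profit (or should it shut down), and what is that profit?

Tabulate TR − TC: x=0: -116; x=1: -119; x=2: -108; x=3: -102; x=4: -106; x=5: -131; x=6: -193; x=7: -303; x=8: -475.
Profit is maximized at x = 3. AVC there is 91/3 = €30.33 ≤ P, so producing beats shutting down (which would give -€116).

x = 3; profit = -€102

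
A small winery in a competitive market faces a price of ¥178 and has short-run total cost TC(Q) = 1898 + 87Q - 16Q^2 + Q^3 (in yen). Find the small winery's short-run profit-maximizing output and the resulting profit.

Profit = -¥208 at Q = 13

AVC = 87 - 16Q + Q^2 has its minimum ¥23 at Q = 8; price ¥178 clears that bar, so the firm operates.
MC = 87 - 32Q + 3Q^2. Setting P = MC and taking the root on the rising branch gives Q* = 13.
TR = 178·13 = 2314. TC = 1898 + 624 = 2522. Profit = 2314 − 2522 = -¥208.
Shutting down would mean losing the fixed cost of ¥1898, so operating at a loss of ¥208 is better by ¥1690.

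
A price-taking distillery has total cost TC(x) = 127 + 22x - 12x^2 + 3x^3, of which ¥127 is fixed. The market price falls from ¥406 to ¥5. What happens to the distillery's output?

MC = 22 - 24x + 9x^2; the shutdown threshold is min AVC = ¥10 (at x = 2).
With P = ¥406 above the shutdown price, P = MC gives x = 8.
At P = ¥5 < min AVC = ¥10, price no longer covers variable cost at any output, so the firm shuts down: x = 0.

Output falls from 8 to 0 (the firm shuts down)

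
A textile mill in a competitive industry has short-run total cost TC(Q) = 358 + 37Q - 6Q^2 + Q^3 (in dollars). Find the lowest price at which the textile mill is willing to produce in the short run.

$28 per unit

The firm shuts down when price falls below the minimum of average variable cost. AVC = VC/Q = 37 - 6Q + Q^2.
At the minimum of AVC, MC = AVC. MC = 37 - 12Q + 3Q^2; setting MC = AVC gives 2Q^2 - 6Q = 0, so Q = 3. min AVC = 28.
For P < $28 the firm produces nothing.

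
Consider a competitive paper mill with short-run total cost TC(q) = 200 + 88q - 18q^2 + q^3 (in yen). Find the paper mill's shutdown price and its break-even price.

AVC = 88 - 18q + q^2; minimized at q = 9, giving min AVC = ¥7. That is the shutdown price.
ATC = 200/q + 88 - 18q + q^2. Setting dATC/dq = −200/q^2 − 18 + 2q = 0 gives q = 10 (since 2·10^3 − 18·10^2 = 200).
min ATC = 200/10 + 88 − 18·10 + 10^2 = ¥28. That is the break-even price.
For ¥7 ≤ P < ¥28 the firm produces at a loss; below ¥7 it shuts down.

Shutdown price = ¥7; break-even price = ¥28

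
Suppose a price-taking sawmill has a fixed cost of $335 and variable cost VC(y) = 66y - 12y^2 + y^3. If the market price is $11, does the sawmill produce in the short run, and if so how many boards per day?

Strip out fixed cost: VC = 66y - 12y^2 + y^3. Then AVC = 66 - 12y + y^2 and MC = 66 - 24y + 3y^2.
The AVC parabola has its vertex at y = 12/2 = 6, where AVC = 66 - 12·6 + 6^2 = $30.
With P < min AVC ($11 < $30), every unit sold adds to the loss.
Shutting down limits the loss to fixed cost, $335.

Shut down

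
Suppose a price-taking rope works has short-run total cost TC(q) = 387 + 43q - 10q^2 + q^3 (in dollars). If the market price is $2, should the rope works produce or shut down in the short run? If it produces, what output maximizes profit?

Variable cost is VC = 43q - 10q^2 + q^3, so AVC = VC/q = 43 - 10q + q^2 and MC = dTC/dq = 43 - 20q + 3q^2.
AVC is minimized where dAVC/dq = -10 + 2q = 0, at q = 5; min AVC = 43 - 10·5 + 5^2 = $18.
P = $2 lies below min AVC = $18; no output level covers variable cost.
Best response: produce nothing and absorb the $387 fixed cost.

Shut down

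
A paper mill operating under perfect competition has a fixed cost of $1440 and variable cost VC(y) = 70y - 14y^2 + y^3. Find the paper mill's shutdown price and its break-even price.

Shutdown price = $21; break-even price = $166

AVC = 70 - 14y + y^2; minimized at y = 7, giving min AVC = $21. That is the shutdown price.
ATC = 1440/y + 70 - 14y + y^2. Setting dATC/dy = −1440/y^2 − 14 + 2y = 0 gives y = 12 (since 2·12^3 − 14·12^2 = 1440).
min ATC = 1440/12 + 70 − 14·12 + 12^2 = $166. That is the break-even price.
For $21 ≤ P < $166 the firm produces at a loss; below $21 it shuts down.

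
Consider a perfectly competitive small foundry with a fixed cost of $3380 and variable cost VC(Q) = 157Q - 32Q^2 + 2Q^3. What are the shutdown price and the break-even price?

Shutdown price = $29; break-even price = $339

Shutdown price = min AVC. AVC = 157 - 32Q + 2Q^2, with vertex at Q = 8 and minimum $29.
ATC = 3380/Q + 157 - 32Q + 2Q^2. Setting dATC/dQ = −3380/Q^2 − 32 + 4Q = 0 gives Q = 13 (since 4·13^3 − 32·13^2 = 3380).
min ATC = 3380/13 + 157 − 32·13 + 2·13^2 = $339. That is the break-even price.
For $29 ≤ P < $339 the firm produces at a loss; below $29 it shuts down.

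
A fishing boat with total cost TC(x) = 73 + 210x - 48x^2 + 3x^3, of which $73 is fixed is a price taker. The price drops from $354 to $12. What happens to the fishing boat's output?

Output falls from 12 to 0 (the firm shuts down)

AVC = 210 - 48x + 3x^2, minimized at x = 8 where min AVC = $18. MC = 210 - 96x + 9x^2.
At P = $354 ≥ min AVC, set P = MC on the rising branch: x = 12.
At P = $12 < min AVC = $18, price no longer covers variable cost at any output, so the firm shuts down: x = 0.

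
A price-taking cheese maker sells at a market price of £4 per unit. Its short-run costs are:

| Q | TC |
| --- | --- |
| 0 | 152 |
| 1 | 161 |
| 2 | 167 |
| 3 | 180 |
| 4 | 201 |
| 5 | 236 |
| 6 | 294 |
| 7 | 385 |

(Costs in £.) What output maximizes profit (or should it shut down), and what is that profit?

Profit at each row (π = 4Q − TC): Q=0: -152; Q=1: -157; Q=2: -159; Q=3: -168; Q=4: -185; Q=5: -216; Q=6: -270; Q=7: -357.
Profit is highest at Q = 0. Equivalently, the lowest AVC in the table is 15/2 ≈ £7.50 at Q = 2, and P = £4 falls below it — price never covers variable cost, so the firm shuts down and loses only its fixed cost.

Q = 0 (shut down); profit = -£152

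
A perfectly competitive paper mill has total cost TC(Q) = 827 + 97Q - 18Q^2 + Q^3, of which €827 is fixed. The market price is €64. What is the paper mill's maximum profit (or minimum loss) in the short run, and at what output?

AVC = 97 - 18Q + Q^2 has its minimum €16 at Q = 9; price €64 clears that bar, so the firm operates.
With MC = 97 - 36Q + 3Q^2, P = MC on the upward-sloping part at Q* = 11.
TR = 64·11 = 704. TC = 827 + 220 = 1047. Profit = 704 − 1047 = -€343.
Shutting down would mean losing the fixed cost of €827, so operating at a loss of €343 is better by €484.

Profit = -€343 at Q = 11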